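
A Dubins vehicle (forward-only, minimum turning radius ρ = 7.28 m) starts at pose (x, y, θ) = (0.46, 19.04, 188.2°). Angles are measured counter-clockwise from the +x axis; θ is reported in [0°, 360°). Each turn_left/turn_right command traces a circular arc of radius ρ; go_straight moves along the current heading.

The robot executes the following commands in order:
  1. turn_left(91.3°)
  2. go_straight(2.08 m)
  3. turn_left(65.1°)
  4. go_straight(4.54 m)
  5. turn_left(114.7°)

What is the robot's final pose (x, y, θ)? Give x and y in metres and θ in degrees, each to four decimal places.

(13.4029, 9.7538, 99.3000°)

set_pose: (x, y, θ) = (0.4600, 19.0400, 188.2000°), ρ = 7.28
turn_left(91.3°): centre at ρ to the left, rotate +91.3° → (-5.6818, 10.6329, 279.5000°)
go_straight(2.08): x += 2.08·cos θ, y += 2.08·sin θ → (-5.3385, 8.5814, 279.5000°)
turn_left(65.1°): centre at ρ to the left, rotate +65.1° → (-0.0916, 2.7643, 344.6000°)
go_straight(4.54): x += 4.54·cos θ, y += 4.54·sin θ → (4.2854, 1.5587, 344.6000°)
turn_left(114.7°): centre at ρ to the left, rotate +114.7° → (13.4029, 9.7538, 459.3000° ≡ 99.3000°)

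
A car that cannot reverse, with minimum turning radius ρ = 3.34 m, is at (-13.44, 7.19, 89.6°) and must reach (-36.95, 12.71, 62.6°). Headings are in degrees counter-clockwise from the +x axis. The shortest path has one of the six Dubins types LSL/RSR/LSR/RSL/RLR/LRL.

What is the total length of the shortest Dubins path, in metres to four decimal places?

Let ψ = atan2(Δy, Δx) = atan2(5.52, -23.51) = 166.7867° be the start→goal bearing.
Normalize: d = |goal − start| / ρ = 24.149337/3.34 = 7.230341, α = (θ_start − ψ) mod 360° = 282.8133° = 4.936024 rad, β = (θ_goal − ψ) mod 360° = 255.8133° = 4.464785 rad.
Common terms: sin α = -0.975098, cos α = 0.221776, sin β = -0.969502, cos β = -0.245082, cos(α−β) = 0.891007, d² = 52.277825. Work in radians in the unit-radius frame; every candidate has L = ρ·(t + p + q).
LSL: p² = 2 + d² − 2cos(α−β) + 2d(sin α − sin β) = 52.414901; p = √p² = 7.239814; φ = atan2(cos β − cos α, d + sin α − sin β) = -0.064529 rad; t = (φ − α) mod 2π = 1.282632 rad, q = (β − φ) mod 2π = 4.529315 rad → L = 3.34·(1.282632 + 7.239814 + 4.529315) = 3.34·13.051760 = 43.592878 m
RSR: p² = 2 + d² − 2cos(α−β) + 2d(sin β − sin α) = 52.576722; p = √p² = 7.250981; φ = atan2(cos α − cos β, d − sin α + sin β) = 0.064430 rad; t = (α − φ) mod 2π = 4.871594 rad, q = (φ − β) mod 2π = 1.882830 rad → L = 3.34·(4.871594 + 7.250981 + 1.882830) = 3.34·14.005405 = 46.778053 m
LSR: p² = d² − 2 + 2cos(α−β) + 2d(sin α + sin β) = 23.939594; p = √p² = 4.892810; φ = atan2(−cos α − cos β, d + sin α + sin β) − atan2(−2, p) = 0.392447 rad; t = (φ − α) mod 2π = 1.739608 rad, q = (φ − β) mod 2π = 2.210847 rad → L = 3.34·(1.739608 + 4.892810 + 2.210847) = 3.34·8.843266 = 29.536507 m
RSL: p² = d² − 2 + 2cos(α−β) − 2d(sin α + sin β) = 80.180081; p = √p² = 8.954333; φ = atan2(cos α + cos β, d − sin α − sin β) − atan2(2, p) = -0.222289 rad; t = (α − φ) mod 2π = 5.158313 rad, q = (β − φ) mod 2π = 4.687074 rad → L = 3.34·(5.158313 + 8.954333 + 4.687074) = 3.34·18.799720 = 62.791065 m
RLR: c = (6 − d² + 2cos(α−β) + 2d(sin α − sin β))/8 = -5.572090, |c| > 1 → infeasible
LRL: c = (6 − d² + 2cos(α−β) − 2d(sin α − sin β))/8 = -5.551863, |c| > 1 → infeasible
Shortest: LSR with L = 29.536507 m ≈ 29.5365 m

29.5365 m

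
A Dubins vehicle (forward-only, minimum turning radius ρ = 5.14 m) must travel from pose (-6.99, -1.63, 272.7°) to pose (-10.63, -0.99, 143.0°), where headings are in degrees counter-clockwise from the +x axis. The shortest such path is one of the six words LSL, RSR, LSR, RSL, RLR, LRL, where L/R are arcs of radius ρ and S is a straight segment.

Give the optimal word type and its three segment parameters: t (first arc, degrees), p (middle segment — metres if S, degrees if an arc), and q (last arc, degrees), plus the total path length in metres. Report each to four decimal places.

Let ψ = atan2(Δy, Δx) = atan2(0.64, -3.64) = 170.0279° be the start→goal bearing.
Normalize: d = |goal − start| / ρ = 3.695835/5.14 = 0.719034, α = (θ_start − ψ) mod 360° = 102.6721° = 1.791965 rad, β = (θ_goal − ψ) mod 360° = 332.9721° = 5.811459 rad.
Common terms: sin α = 0.975642, cos α = -0.219370, sin β = -0.454425, cos β = 0.890785, cos(α−β) = -0.638768, d² = 0.517010. Work in radians in the unit-radius frame; every candidate has L = ρ·(t + p + q).
LSL: p² = 2 + d² − 2cos(α−β) + 2d(sin α − sin β) = 5.851079; p = √p² = 2.418900; φ = atan2(cos β − cos α, d + sin α − sin β) = 0.476814 rad; t = (φ − α) mod 2π = 4.968033 rad, q = (β − φ) mod 2π = 5.334645 rad → L = 5.14·(4.968033 + 2.418900 + 5.334645) = 5.14·12.721579 = 65.388916 m
RSR: p² = 2 + d² − 2cos(α−β) + 2d(sin β − sin α) = 1.738012; p = √p² = 1.318337; φ = atan2(cos α − cos β, d − sin α + sin β) = -2.140450 rad; t = (α − φ) mod 2π = 3.932416 rad, q = (φ − β) mod 2π = 4.614462 rad → L = 5.14·(3.932416 + 1.318337 + 4.614462) = 5.14·9.865214 = 50.707201 m
LSR: p² = d² − 2 + 2cos(α−β) + 2d(sin α + sin β) = -2.010980 < 0 → infeasible
RSL: p² = d² − 2 + 2cos(α−β) − 2d(sin α + sin β) = -3.510071 < 0 → infeasible
RLR: c = (6 − d² + 2cos(α−β) + 2d(sin α − sin β))/8 = 0.782748; p = 2π − arccos c = 5.611459 rad; φ = atan2(cos α − cos β, d − sin α + sin β) = -2.140450 rad; t = (α − φ + p/2) mod 2π = 0.454960 rad, q = (α − β − t + p) mod 2π = 1.137006 rad → L = 5.14·(0.454960 + 5.611459 + 1.137006) = 5.14·7.203425 = 37.025603 m
LRL: c = (6 − d² + 2cos(α−β) − 2d(sin α − sin β))/8 = 0.268615; p = 2π − arccos c = 4.984344 rad; φ = atan2(cos β − cos α, d + sin α − sin β) = 0.476814 rad; t = (φ − α + p/2) mod 2π = 1.177020 rad, q = (β − α − t + p) mod 2π = 1.543632 rad → L = 5.14·(1.177020 + 4.984344 + 1.543632) = 5.14·7.704996 = 39.603679 m
Shortest: RLR with L = 37.025603 m ≈ 37.0256 m
Convert RLR to answer units (arcs ×180/π): t = 0.454960·180/π = 26.0673°, p = 5.611459·180/π = 321.5129°, q = 1.137006·180/π = 65.1456°, L = 37.0256 m.

RLR: t = 26.0673°, p = 321.5129°, q = 65.1456°, L = 37.0256 m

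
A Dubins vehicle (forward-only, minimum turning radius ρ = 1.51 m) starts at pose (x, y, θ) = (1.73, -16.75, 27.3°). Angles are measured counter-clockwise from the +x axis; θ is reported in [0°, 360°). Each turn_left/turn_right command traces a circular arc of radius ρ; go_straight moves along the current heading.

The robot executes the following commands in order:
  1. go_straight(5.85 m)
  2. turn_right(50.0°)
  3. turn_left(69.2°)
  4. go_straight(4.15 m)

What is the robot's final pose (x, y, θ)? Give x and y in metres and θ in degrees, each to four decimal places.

(12.7384, -10.6518, 46.5000°)

set_pose: (x, y, θ) = (1.7300, -16.7500, 27.3000°), ρ = 1.51
go_straight(5.85): x += 5.85·cos θ, y += 5.85·sin θ → (6.9284, -14.0669, 27.3000°)
turn_right(50.0°): centre at ρ to the right, rotate −50.0° → (8.2037, -14.0157, -22.7000° ≡ 337.3000°)
turn_left(69.2°): centre at ρ to the left, rotate +69.2° → (9.8817, -13.6621, 406.5000° ≡ 46.5000°)
go_straight(4.15): x += 4.15·cos θ, y += 4.15·sin θ → (12.7384, -10.6518, 46.5000°)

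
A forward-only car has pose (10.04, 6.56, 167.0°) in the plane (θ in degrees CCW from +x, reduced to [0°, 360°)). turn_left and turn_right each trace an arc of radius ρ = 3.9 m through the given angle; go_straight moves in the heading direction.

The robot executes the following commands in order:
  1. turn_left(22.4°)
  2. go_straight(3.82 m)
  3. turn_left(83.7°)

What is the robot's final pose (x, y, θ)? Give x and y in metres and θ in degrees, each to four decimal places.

(1.4997, 1.9251, 273.1000°)

set_pose: (x, y, θ) = (10.0400, 6.5600, 167.0000°), ρ = 3.9
turn_left(22.4°): centre at ρ to the left, rotate +22.4° → (8.5257, 6.6076, 189.4000°)
go_straight(3.82): x += 3.82·cos θ, y += 3.82·sin θ → (4.7570, 5.9837, 189.4000°)
turn_left(83.7°): centre at ρ to the left, rotate +83.7° → (1.4997, 1.9251, 273.1000°)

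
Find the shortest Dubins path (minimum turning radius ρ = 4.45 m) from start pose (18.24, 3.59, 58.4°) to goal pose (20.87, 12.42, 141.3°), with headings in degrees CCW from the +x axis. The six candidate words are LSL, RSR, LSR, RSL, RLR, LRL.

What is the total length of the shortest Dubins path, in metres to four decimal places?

32.1424 m

Let ψ = atan2(Δy, Δx) = atan2(8.83, 2.63) = 73.4139° be the start→goal bearing.
Normalize: d = |goal − start| / ρ = 9.213349/4.45 = 2.070416, α = (θ_start − ψ) mod 360° = 344.9861° = 6.021143 rad, β = (θ_goal − ψ) mod 360° = 67.8861° = 1.184835 rad.
Common terms: sin α = -0.259054, cos α = 0.965863, sin β = 0.926437, cos β = 0.376450, cos(α−β) = 0.123601, d² = 4.286620. Work in radians in the unit-radius frame; every candidate has L = ρ·(t + p + q).
LSL: p² = 2 + d² − 2cos(α−β) + 2d(sin α − sin β) = 1.130499; p = √p² = 1.063249; φ = atan2(cos β − cos α, d + sin α − sin β) = -0.587583 rad; t = (φ − α) mod 2π = 5.957645 rad, q = (β − φ) mod 2π = 1.772418 rad → L = 4.45·(5.957645 + 1.063249 + 1.772418) = 4.45·8.793313 = 39.130242 m
RSR: p² = 2 + d² − 2cos(α−β) + 2d(sin β − sin α) = 10.948335; p = √p² = 3.308827; φ = atan2(cos α − cos β, d − sin α + sin β) = 0.179089 rad; t = (α − φ) mod 2π = 5.842053 rad, q = (φ − β) mod 2π = 5.277439 rad → L = 4.45·(5.842053 + 3.308827 + 5.277439) = 4.45·14.428320 = 64.206022 m
LSR: p² = d² − 2 + 2cos(α−β) + 2d(sin α + sin β) = 5.297345; p = √p² = 2.301596; φ = atan2(−cos α − cos β, d + sin α + sin β) − atan2(−2, p) = 0.259552 rad; t = (φ − α) mod 2π = 0.521594 rad, q = (φ − β) mod 2π = 5.357901 rad → L = 4.45·(0.521594 + 2.301596 + 5.357901) = 4.45·8.181091 = 36.405857 m
RSL: p² = d² − 2 + 2cos(α−β) − 2d(sin α + sin β) = -0.229698 < 0 → infeasible
RLR: c = (6 − d² + 2cos(α−β) + 2d(sin α − sin β))/8 = -0.368542; p = 2π − arccos c = 4.334949 rad; φ = atan2(cos α − cos β, d − sin α + sin β) = 0.179089 rad; t = (α − φ + p/2) mod 2π = 1.726343 rad, q = (α − β − t + p) mod 2π = 1.161728 rad → L = 4.45·(1.726343 + 4.334949 + 1.161728) = 4.45·7.223020 = 32.142439 m
LRL: c = (6 − d² + 2cos(α−β) − 2d(sin α − sin β))/8 = 0.858688; p = 2π − arccos c = 5.745092 rad; φ = atan2(cos β − cos α, d + sin α − sin β) = -0.587583 rad; t = (φ − α + p/2) mod 2π = 2.547006 rad, q = (β − α − t + p) mod 2π = 4.644965 rad → L = 4.45·(2.547006 + 5.745092 + 4.644965) = 4.45·12.937063 = 57.569928 m
Shortest: RLR with L = 32.142439 m ≈ 32.1424 m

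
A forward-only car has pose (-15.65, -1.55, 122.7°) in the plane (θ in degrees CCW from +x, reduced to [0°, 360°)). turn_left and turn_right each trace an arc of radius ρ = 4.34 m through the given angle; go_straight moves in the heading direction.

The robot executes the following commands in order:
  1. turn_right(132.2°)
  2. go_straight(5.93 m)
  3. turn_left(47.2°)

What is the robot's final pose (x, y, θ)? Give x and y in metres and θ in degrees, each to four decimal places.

(-2.0625, 4.9430, 37.7000°)

set_pose: (x, y, θ) = (-15.6500, -1.5500, 122.7000°), ρ = 4.34
turn_right(132.2°): centre at ρ to the right, rotate −132.2° → (-11.2815, 5.0751, -9.5000° ≡ 350.5000°)
go_straight(5.93): x += 5.93·cos θ, y += 5.93·sin θ → (-5.4329, 4.0964, 350.5000°)
turn_left(47.2°): centre at ρ to the left, rotate +47.2° → (-2.0625, 4.9430, 397.7000° ≡ 37.7000°)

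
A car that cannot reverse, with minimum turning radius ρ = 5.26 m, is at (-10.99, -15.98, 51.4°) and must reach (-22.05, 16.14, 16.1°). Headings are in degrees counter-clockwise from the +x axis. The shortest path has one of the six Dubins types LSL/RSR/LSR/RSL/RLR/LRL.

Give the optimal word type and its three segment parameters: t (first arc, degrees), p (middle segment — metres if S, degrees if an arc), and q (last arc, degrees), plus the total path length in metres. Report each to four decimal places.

Let ψ = atan2(Δy, Δx) = atan2(32.12, -11.06) = 109.0003° be the start→goal bearing.
Normalize: d = |goal − start| / ρ = 33.970840/5.26 = 6.458335, α = (θ_start − ψ) mod 360° = 302.3997° = 5.277870 rad, β = (θ_goal − ψ) mod 360° = 267.0997° = 4.661769 rad.
Common terms: sin α = -0.844331, cos α = 0.535822, sin β = -0.998719, cos β = -0.050598, cos(α−β) = 0.816138, d² = 41.710087. Work in radians in the unit-radius frame; every candidate has L = ρ·(t + p + q).
LSL: p² = 2 + d² − 2cos(α−β) + 2d(sin α − sin β) = 44.071993; p = √p² = 6.638674; φ = atan2(cos β − cos α, d + sin α − sin β) = -0.088449 rad; t = (φ − α) mod 2π = 0.916866 rad, q = (β − φ) mod 2π = 4.750218 rad → L = 5.26·(0.916866 + 6.638674 + 4.750218) = 5.26·12.305758 = 64.728288 m
RSR: p² = 2 + d² − 2cos(α−β) + 2d(sin β − sin α) = 40.083630; p = √p² = 6.331163; φ = atan2(cos α − cos β, d − sin α + sin β) = 0.092757 rad; t = (α − φ) mod 2π = 5.185113 rad, q = (φ − β) mod 2π = 1.714174 rad → L = 5.26·(5.185113 + 6.331163 + 1.714174) = 5.26·13.230450 = 69.592167 m
LSR: p² = d² − 2 + 2cos(α−β) + 2d(sin α + sin β) = 17.536295; p = √p² = 4.187636; φ = atan2(−cos α − cos β, d + sin α + sin β) − atan2(−2, p) = 0.340815 rad; t = (φ − α) mod 2π = 1.346131 rad, q = (φ − β) mod 2π = 1.962232 rad → L = 5.26·(1.346131 + 4.187636 + 1.962232) = 5.26·7.495998 = 39.428951 m
RSL: p² = d² − 2 + 2cos(α−β) − 2d(sin α + sin β) = 65.148429; p = √p² = 8.071458; φ = atan2(cos α + cos β, d − sin α − sin β) − atan2(2, p) = -0.184510 rad; t = (α − φ) mod 2π = 5.462380 rad, q = (β − φ) mod 2π = 4.846279 rad → L = 5.26·(5.462380 + 8.071458 + 4.846279) = 5.26·18.380117 = 96.679414 m
RLR: c = (6 − d² + 2cos(α−β) + 2d(sin α − sin β))/8 = -4.010454, |c| > 1 → infeasible
LRL: c = (6 − d² + 2cos(α−β) − 2d(sin α − sin β))/8 = -4.508999, |c| > 1 → infeasible
Shortest: LSR with L = 39.428951 m ≈ 39.4290 m
Convert LSR to answer units (arcs ×180/π): t = 1.346131·180/π = 77.1276°, p = ρ·p = 5.26·4.187636 = 22.0270 m, q = 1.962232·180/π = 112.4276°, L = 39.4290 m.

LSR: t = 77.1276°, p = 22.0270 m, q = 112.4276°, L = 39.4290 m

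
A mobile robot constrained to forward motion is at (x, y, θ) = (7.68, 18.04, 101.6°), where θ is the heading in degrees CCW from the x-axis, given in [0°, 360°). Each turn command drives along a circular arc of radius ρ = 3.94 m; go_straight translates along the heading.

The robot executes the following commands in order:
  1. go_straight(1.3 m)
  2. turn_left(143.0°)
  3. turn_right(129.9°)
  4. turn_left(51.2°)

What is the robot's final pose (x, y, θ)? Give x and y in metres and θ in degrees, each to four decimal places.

set_pose: (x, y, θ) = (7.6800, 18.0400, 101.6000°), ρ = 3.94
go_straight(1.3): x += 1.3·cos θ, y += 1.3·sin θ → (7.4186, 19.3134, 101.6000°)
turn_left(143.0°): centre at ρ to the left, rotate +143.0° → (-0.0001, 20.2112, 244.6000°)
turn_right(129.9°): centre at ρ to the right, rotate −129.9° → (-7.1387, 20.2548, 114.7000°)
turn_left(51.2°): centre at ρ to the left, rotate +51.2° → (-9.7584, 22.4297, 165.9000°)

(-9.7584, 22.4297, 165.9000°)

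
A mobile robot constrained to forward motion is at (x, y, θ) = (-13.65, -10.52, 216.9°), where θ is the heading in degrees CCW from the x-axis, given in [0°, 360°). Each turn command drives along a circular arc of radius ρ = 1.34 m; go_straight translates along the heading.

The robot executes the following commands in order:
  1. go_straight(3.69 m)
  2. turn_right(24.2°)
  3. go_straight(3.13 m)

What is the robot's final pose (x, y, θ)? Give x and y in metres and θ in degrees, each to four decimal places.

set_pose: (x, y, θ) = (-13.6500, -10.5200, 216.9000°), ρ = 1.34
go_straight(3.69): x += 3.69·cos θ, y += 3.69·sin θ → (-16.6008, -12.7356, 216.9000°)
turn_right(24.2°): centre at ρ to the right, rotate −24.2° → (-17.1108, -12.9712, 192.7000°)
go_straight(3.13): x += 3.13·cos θ, y += 3.13·sin θ → (-20.1642, -13.6593, 192.7000°)

(-20.1642, -13.6593, 192.7000°)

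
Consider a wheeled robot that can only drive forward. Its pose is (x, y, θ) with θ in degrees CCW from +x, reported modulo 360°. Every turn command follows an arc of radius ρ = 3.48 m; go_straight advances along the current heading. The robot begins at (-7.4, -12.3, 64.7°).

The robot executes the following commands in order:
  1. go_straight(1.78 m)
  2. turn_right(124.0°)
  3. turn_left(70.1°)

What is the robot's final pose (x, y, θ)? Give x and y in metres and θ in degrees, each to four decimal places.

(3.1436, -12.0429, 10.8000°)

set_pose: (x, y, θ) = (-7.4000, -12.3000, 64.7000°), ρ = 3.48
go_straight(1.78): x += 1.78·cos θ, y += 1.78·sin θ → (-6.6393, -10.6907, 64.7000°)
turn_right(124.0°): centre at ρ to the right, rotate −124.0° → (-0.5008, -10.4012, -59.3000° ≡ 300.7000°)
turn_left(70.1°): centre at ρ to the left, rotate +70.1° → (3.1436, -12.0429, 370.8000° ≡ 10.8000°)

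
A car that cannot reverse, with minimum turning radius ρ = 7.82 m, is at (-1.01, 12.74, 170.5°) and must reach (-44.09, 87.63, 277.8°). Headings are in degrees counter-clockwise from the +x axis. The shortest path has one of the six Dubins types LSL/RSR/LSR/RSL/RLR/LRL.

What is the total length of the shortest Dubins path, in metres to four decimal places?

Let ψ = atan2(Δy, Δx) = atan2(74.89, -43.08) = 119.9094° be the start→goal bearing.
Normalize: d = |goal − start| / ρ = 86.396751/7.82 = 11.048178, α = (θ_start − ψ) mod 360° = 50.5906° = 0.882973 rad, β = (θ_goal − ψ) mod 360° = 157.8906° = 2.755711 rad.
Common terms: sin α = 0.772629, cos α = 0.634857, sin β = 0.376376, cos β = -0.926467, cos(α−β) = -0.297375, d² = 122.062233. Work in radians in the unit-radius frame; every candidate has L = ρ·(t + p + q).
LSL: p² = 2 + d² − 2cos(α−β) + 2d(sin α − sin β) = 133.412737; p = √p² = 11.550443; φ = atan2(cos β − cos α, d + sin α − sin β) = -0.135589 rad; t = (φ − α) mod 2π = 5.264623 rad, q = (β − φ) mod 2π = 2.891300 rad → L = 7.82·(5.264623 + 11.550443 + 2.891300) = 7.82·19.706367 = 154.103788 m
RSR: p² = 2 + d² − 2cos(α−β) + 2d(sin β − sin α) = 115.901228; p = √p² = 10.765743; φ = atan2(cos α − cos β, d − sin α + sin β) = 0.145540 rad; t = (α − φ) mod 2π = 0.737432 rad, q = (φ − β) mod 2π = 3.673015 rad → L = 7.82·(0.737432 + 10.765743 + 3.673015) = 7.82·15.176190 = 118.677808 m
LSR: p² = d² − 2 + 2cos(α−β) + 2d(sin α + sin β) = 144.856321; p = √p² = 12.035627; φ = atan2(−cos α − cos β, d + sin α + sin β) − atan2(−2, p) = 0.188572 rad; t = (φ − α) mod 2π = 5.588785 rad, q = (φ − β) mod 2π = 3.716046 rad → L = 7.82·(5.588785 + 12.035627 + 3.716046) = 7.82·21.340458 = 166.882383 m
RSL: p² = d² − 2 + 2cos(α−β) − 2d(sin α + sin β) = 94.078646; p = √p² = 9.699415; φ = atan2(cos α + cos β, d − sin α − sin β) − atan2(2, p) = -0.232797 rad; t = (α − φ) mod 2π = 1.115770 rad, q = (β − φ) mod 2π = 2.988508 rad → L = 7.82·(1.115770 + 9.699415 + 2.988508) = 7.82·13.803693 = 107.944881 m
RLR: c = (6 − d² + 2cos(α−β) + 2d(sin α − sin β))/8 = -13.487654, |c| > 1 → infeasible
LRL: c = (6 − d² + 2cos(α−β) − 2d(sin α − sin β))/8 = -15.676592, |c| > 1 → infeasible
Shortest: RSL with L = 107.944881 m ≈ 107.9449 m

107.9449 m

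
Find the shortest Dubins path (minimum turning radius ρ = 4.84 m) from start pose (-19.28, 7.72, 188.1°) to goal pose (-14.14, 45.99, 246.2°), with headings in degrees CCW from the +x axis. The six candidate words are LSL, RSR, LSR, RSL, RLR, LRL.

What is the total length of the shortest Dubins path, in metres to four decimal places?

Let ψ = atan2(Δy, Δx) = atan2(38.27, 5.14) = 82.3504° be the start→goal bearing.
Normalize: d = |goal − start| / ρ = 38.613631/4.84 = 7.978023, α = (θ_start − ψ) mod 360° = 105.7496° = 1.845678 rad, β = (θ_goal − ψ) mod 360° = 163.8496° = 2.859714 rad.
Common terms: sin α = 0.962457, cos α = -0.271433, sin β = 0.278160, cos β = -0.960535, cos(α−β) = 0.528438, d² = 63.648850. Work in radians in the unit-radius frame; every candidate has L = ρ·(t + p + q).
LSL: p² = 2 + d² − 2cos(α−β) + 2d(sin α − sin β) = 75.510646; p = √p² = 8.689686; φ = atan2(cos β − cos α, d + sin α − sin β) = -0.079384 rad; t = (φ − α) mod 2π = 4.358123 rad, q = (β − φ) mod 2π = 2.939099 rad → L = 4.84·(4.358123 + 8.689686 + 2.939099) = 4.84·15.986908 = 77.376634 m
RSR: p² = 2 + d² − 2cos(α−β) + 2d(sin β − sin α) = 53.673301; p = √p² = 7.326206; φ = atan2(cos α − cos β, d − sin α + sin β) = 0.094199 rad; t = (α − φ) mod 2π = 1.751479 rad, q = (φ − β) mod 2π = 3.517670 rad → L = 4.84·(1.751479 + 7.326206 + 3.517670) = 4.84·12.595355 = 60.961520 m
LSR: p² = d² − 2 + 2cos(α−β) + 2d(sin α + sin β) = 82.501082; p = √p² = 9.083011; φ = atan2(−cos α − cos β, d + sin α + sin β) − atan2(−2, p) = 0.349584 rad; t = (φ − α) mod 2π = 4.787092 rad, q = (φ − β) mod 2π = 3.773055 rad → L = 4.84·(4.787092 + 9.083011 + 3.773055) = 4.84·17.643158 = 85.392884 m
RSL: p² = d² − 2 + 2cos(α−β) − 2d(sin α + sin β) = 42.910372; p = √p² = 6.550601; φ = atan2(cos α + cos β, d − sin α − sin β) − atan2(2, p) = -0.477183 rad; t = (α − φ) mod 2π = 2.322861 rad, q = (β − φ) mod 2π = 3.336897 rad → L = 4.84·(2.322861 + 6.550601 + 3.336897) = 4.84·12.210359 = 59.098138 m
RLR: c = (6 − d² + 2cos(α−β) + 2d(sin α − sin β))/8 = -5.709163, |c| > 1 → infeasible
LRL: c = (6 − d² + 2cos(α−β) − 2d(sin α − sin β))/8 = -8.438831, |c| > 1 → infeasible
Shortest: RSL with L = 59.098138 m ≈ 59.0981 m

59.0981 m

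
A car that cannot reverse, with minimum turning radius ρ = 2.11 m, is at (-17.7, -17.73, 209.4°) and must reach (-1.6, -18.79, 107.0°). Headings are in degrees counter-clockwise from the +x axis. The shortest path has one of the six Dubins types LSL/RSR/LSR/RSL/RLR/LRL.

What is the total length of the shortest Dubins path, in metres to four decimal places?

22.5339 m

Let ψ = atan2(Δy, Δx) = atan2(-1.06, 16.10) = -3.7668° be the start→goal bearing.
Normalize: d = |goal − start| / ρ = 16.134857/2.11 = 7.646852, α = (θ_start − ψ) mod 360° = 213.1668° = 3.720463 rad, β = (θ_goal − ψ) mod 360° = 110.7668° = 1.933246 rad.
Common terms: sin α = -0.547079, cos α = -0.837081, sin β = 0.935031, cos β = -0.354566, cos(α−β) = -0.214735, d² = 58.474338. Work in radians in the unit-radius frame; every candidate has L = ρ·(t + p + q).
LSL: p² = 2 + d² − 2cos(α−β) + 2d(sin α − sin β) = 38.236861; p = √p² = 6.183596; φ = atan2(cos β − cos α, d + sin α − sin β) = 0.078111 rad; t = (φ − α) mod 2π = 2.640833 rad, q = (β − φ) mod 2π = 1.855135 rad → L = 2.11·(2.640833 + 6.183596 + 1.855135) = 2.11·10.679564 = 22.533881 m
RSR: p² = 2 + d² − 2cos(α−β) + 2d(sin β − sin α) = 83.570756; p = √p² = 9.141704; φ = atan2(cos α − cos β, d − sin α + sin β) = -0.052806 rad; t = (α − φ) mod 2π = 3.773269 rad, q = (φ − β) mod 2π = 4.297133 rad → L = 2.11·(3.773269 + 9.141704 + 4.297133) = 2.11·17.212107 = 36.317545 m
LSR: p² = d² − 2 + 2cos(α−β) + 2d(sin α + sin β) = 61.978095; p = √p² = 7.872617; φ = atan2(−cos α − cos β, d + sin α + sin β) − atan2(−2, p) = 0.396020 rad; t = (φ − α) mod 2π = 2.958742 rad, q = (φ − β) mod 2π = 4.745959 rad → L = 2.11·(2.958742 + 7.872617 + 4.745959) = 2.11·15.577318 = 32.868140 m
RSL: p² = d² − 2 + 2cos(α−β) − 2d(sin α + sin β) = 50.111639; p = √p² = 7.078958; φ = atan2(cos α + cos β, d − sin α − sin β) − atan2(2, p) = -0.438063 rad; t = (α − φ) mod 2π = 4.158526 rad, q = (β − φ) mod 2π = 2.371309 rad → L = 2.11·(4.158526 + 7.078958 + 2.371309) = 2.11·13.608793 = 28.714553 m
RLR: c = (6 − d² + 2cos(α−β) + 2d(sin α − sin β))/8 = -9.446345, |c| > 1 → infeasible
LRL: c = (6 − d² + 2cos(α−β) − 2d(sin α − sin β))/8 = -3.779608, |c| > 1 → infeasible
Shortest: LSL with L = 22.533881 m ≈ 22.5339 m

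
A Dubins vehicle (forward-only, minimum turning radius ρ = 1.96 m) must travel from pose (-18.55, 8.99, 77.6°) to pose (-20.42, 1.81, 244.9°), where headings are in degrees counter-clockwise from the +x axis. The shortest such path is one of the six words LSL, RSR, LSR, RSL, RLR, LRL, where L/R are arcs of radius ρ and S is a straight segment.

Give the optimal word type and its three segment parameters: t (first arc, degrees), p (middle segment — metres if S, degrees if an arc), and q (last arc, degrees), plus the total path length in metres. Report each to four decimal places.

LSR: t = 212.1862°, p = 5.7840 m, q = 44.8862°, L = 14.5780 m

Let ψ = atan2(Δy, Δx) = atan2(-7.18, -1.87) = -104.5981° be the start→goal bearing.
Normalize: d = |goal − start| / ρ = 7.419522/1.96 = 3.785470, α = (θ_start − ψ) mod 360° = 182.1981° = 3.179957 rad, β = (θ_goal − ψ) mod 360° = 349.4981° = 6.099893 rad.
Common terms: sin α = -0.038355, cos α = -0.999264, sin β = -0.182268, cos β = 0.983249, cos(α−β) = -0.975535, d² = 14.329784. Work in radians in the unit-radius frame; every candidate has L = ρ·(t + p + q).
LSL: p² = 2 + d² − 2cos(α−β) + 2d(sin α − sin β) = 19.370405; p = √p² = 4.401182; φ = atan2(cos β − cos α, d + sin α − sin β) = 0.467269 rad; t = (φ − α) mod 2π = 3.570497 rad, q = (β − φ) mod 2π = 5.632624 rad → L = 1.96·(3.570497 + 4.401182 + 5.632624) = 1.96·13.604303 = 26.664435 m
RSR: p² = 2 + d² − 2cos(α−β) + 2d(sin β − sin α) = 17.191302; p = √p² = 4.146239; φ = atan2(cos α − cos β, d − sin α + sin β) = -0.498544 rad; t = (α − φ) mod 2π = 3.678501 rad, q = (φ − β) mod 2π = 5.967933 rad → L = 1.96·(3.678501 + 4.146239 + 5.967933) = 1.96·13.792674 = 27.033642 m
LSR: p² = d² − 2 + 2cos(α−β) + 2d(sin α + sin β) = 8.708393; p = √p² = 2.950999; φ = atan2(−cos α − cos β, d + sin α + sin β) − atan2(−2, p) = 0.600120 rad; t = (φ − α) mod 2π = 3.703348 rad, q = (φ − β) mod 2π = 0.783412 rad → L = 1.96·(3.703348 + 2.950999 + 0.783412) = 1.96·7.437759 = 14.578007 m
RSL: p² = d² − 2 + 2cos(α−β) − 2d(sin α + sin β) = 12.049038; p = √p² = 3.471172; φ = atan2(cos α + cos β, d − sin α − sin β) − atan2(2, p) = -0.526714 rad; t = (α − φ) mod 2π = 3.706671 rad, q = (β − φ) mod 2π = 0.343422 rad → L = 1.96·(3.706671 + 3.471172 + 0.343422) = 1.96·7.521265 = 14.741680 m
RLR: c = (6 − d² + 2cos(α−β) + 2d(sin α − sin β))/8 = -1.148913, |c| > 1 → infeasible
LRL: c = (6 − d² + 2cos(α−β) − 2d(sin α − sin β))/8 = -1.421301, |c| > 1 → infeasible
Shortest: LSR with L = 14.578007 m ≈ 14.5780 m
Convert LSR to answer units (arcs ×180/π): t = 3.703348·180/π = 212.1862°, p = ρ·p = 1.96·2.950999 = 5.7840 m, q = 0.783412·180/π = 44.8862°, L = 14.5780 m.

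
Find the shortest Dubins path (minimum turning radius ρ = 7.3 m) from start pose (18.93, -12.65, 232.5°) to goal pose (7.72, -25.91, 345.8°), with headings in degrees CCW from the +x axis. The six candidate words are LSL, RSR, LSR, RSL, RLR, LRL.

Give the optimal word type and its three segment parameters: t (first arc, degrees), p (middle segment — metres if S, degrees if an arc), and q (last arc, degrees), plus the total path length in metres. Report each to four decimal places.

Let ψ = atan2(Δy, Δx) = atan2(-13.26, -11.21) = -130.2112° be the start→goal bearing.
Normalize: d = |goal − start| / ρ = 17.363516/7.3 = 2.378564, α = (θ_start − ψ) mod 360° = 2.7112° = 0.047319 rad, β = (θ_goal − ψ) mod 360° = 116.0112° = 2.024777 rad.
Common terms: sin α = 0.047301, cos α = 0.998881, sin β = 0.898709, cos β = -0.438546, cos(α−β) = -0.395546, d² = 5.657566. Work in radians in the unit-radius frame; every candidate has L = ρ·(t + p + q).
LSL: p² = 2 + d² − 2cos(α−β) + 2d(sin α − sin β) = 4.398403; p = √p² = 2.097237; φ = atan2(cos β − cos α, d + sin α − sin β) = -0.755140 rad; t = (φ − α) mod 2π = 5.480726 rad, q = (β − φ) mod 2π = 2.779917 rad → L = 7.3·(5.480726 + 2.097237 + 2.779917) = 7.3·10.357880 = 75.612527 m
RSR: p² = 2 + d² − 2cos(α−β) + 2d(sin β − sin α) = 12.498911; p = √p² = 3.535380; φ = atan2(cos α − cos β, d − sin α + sin β) = 0.418711 rad; t = (α − φ) mod 2π = 5.911793 rad, q = (φ − β) mod 2π = 4.677120 rad → L = 7.3·(5.911793 + 3.535380 + 4.677120) = 7.3·14.124292 = 103.107335 m
LSR: p² = d² − 2 + 2cos(α−β) + 2d(sin α + sin β) = 7.366764; p = √p² = 2.714178; φ = atan2(−cos α − cos β, d + sin α + sin β) − atan2(−2, p) = 0.468072 rad; t = (φ − α) mod 2π = 0.420753 rad, q = (φ − β) mod 2π = 4.726480 rad → L = 7.3·(0.420753 + 2.714178 + 4.726480) = 7.3·7.861411 = 57.388303 m
RSL: p² = d² − 2 + 2cos(α−β) − 2d(sin α + sin β) = -1.633814 < 0 → infeasible
RLR: c = (6 − d² + 2cos(α−β) + 2d(sin α − sin β))/8 = -0.562364; p = 2π − arccos c = 4.115147 rad; φ = atan2(cos α − cos β, d − sin α + sin β) = 0.418711 rad; t = (α − φ + p/2) mod 2π = 1.686181 rad, q = (α − β − t + p) mod 2π = 0.451508 rad → L = 7.3·(1.686181 + 4.115147 + 0.451508) = 7.3·6.252836 = 45.645705 m
LRL: c = (6 − d² + 2cos(α−β) − 2d(sin α − sin β))/8 = 0.450200; p = 2π − arccos c = 5.179378 rad; φ = atan2(cos β − cos α, d + sin α − sin β) = -0.755140 rad; t = (φ − α + p/2) mod 2π = 1.787230 rad, q = (β − α − t + p) mod 2π = 5.369606 rad → L = 7.3·(1.787230 + 5.179378 + 5.369606) = 7.3·12.336214 = 90.054360 m
Shortest: RLR with L = 45.645705 m ≈ 45.6457 m
Convert RLR to answer units (arcs ×180/π): t = 1.686181·180/π = 96.6111°, p = 4.115147·180/π = 235.7806°, q = 0.451508·180/π = 25.8695°, L = 45.6457 m.

RLR: t = 96.6111°, p = 235.7806°, q = 25.8695°, L = 45.6457 m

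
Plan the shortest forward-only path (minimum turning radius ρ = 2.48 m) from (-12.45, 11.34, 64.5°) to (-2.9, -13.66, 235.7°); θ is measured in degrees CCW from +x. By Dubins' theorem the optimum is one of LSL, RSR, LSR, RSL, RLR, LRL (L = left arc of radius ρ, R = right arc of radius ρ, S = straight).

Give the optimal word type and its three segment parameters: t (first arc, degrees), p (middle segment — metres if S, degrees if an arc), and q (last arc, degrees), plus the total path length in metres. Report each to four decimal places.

RSR: t = 141.3545°, p = 23.1412 m, q = 47.4455°, L = 31.3132 m

Let ψ = atan2(Δy, Δx) = atan2(-25.00, 9.55) = -69.0931° be the start→goal bearing.
Normalize: d = |goal − start| / ρ = 26.761960/2.48 = 10.791113, α = (θ_start − ψ) mod 360° = 133.5931° = 2.331640 rad, β = (θ_goal − ψ) mod 360° = 304.7931° = 5.319644 rad.
Common terms: sin α = 0.724254, cos α = -0.689533, sin β = -0.821218, cos β = 0.570615, cos(α−β) = -0.988228, d² = 116.448117. Work in radians in the unit-radius frame; every candidate has L = ρ·(t + p + q).
LSL: p² = 2 + d² − 2cos(α−β) + 2d(sin α − sin β) = 153.779297; p = √p² = 12.400778; φ = atan2(cos β − cos α, d + sin α − sin β) = 0.101794 rad; t = (φ − α) mod 2π = 4.053339 rad, q = (β − φ) mod 2π = 5.217850 rad → L = 2.48·(4.053339 + 12.400778 + 5.217850) = 2.48·21.671967 = 53.746478 m
RSR: p² = 2 + d² − 2cos(α−β) + 2d(sin β − sin α) = 87.069851; p = √p² = 9.331123; φ = atan2(cos α − cos β, d − sin α + sin β) = -0.135462 rad; t = (α − φ) mod 2π = 2.467102 rad, q = (φ − β) mod 2π = 0.828080 rad → L = 2.48·(2.467102 + 9.331123 + 0.828080) = 2.48·12.626304 = 31.313235 m
LSR: p² = d² − 2 + 2cos(α−β) + 2d(sin α + sin β) = 110.378981; p = √p² = 10.506140; φ = atan2(−cos α − cos β, d + sin α + sin β) − atan2(−2, p) = 0.199233 rad; t = (φ − α) mod 2π = 4.150779 rad, q = (φ − β) mod 2π = 1.162775 rad → L = 2.48·(4.150779 + 10.506140 + 1.162775) = 2.48·15.819694 = 39.232840 m
RSL: p² = d² − 2 + 2cos(α−β) − 2d(sin α + sin β) = 114.564340; p = √p² = 10.703473; φ = atan2(cos α + cos β, d − sin α − sin β) − atan2(2, p) = -0.195646 rad; t = (α − φ) mod 2π = 2.527287 rad, q = (β − φ) mod 2π = 5.515290 rad → L = 2.48·(2.527287 + 10.703473 + 5.515290) = 2.48·18.746050 = 46.490204 m
RLR: c = (6 − d² + 2cos(α−β) + 2d(sin α − sin β))/8 = -9.883731, |c| > 1 → infeasible
LRL: c = (6 − d² + 2cos(α−β) − 2d(sin α − sin β))/8 = -18.222412, |c| > 1 → infeasible
Shortest: RSR with L = 31.313235 m ≈ 31.3132 m
Convert RSR to answer units (arcs ×180/π): t = 2.467102·180/π = 141.3545°, p = ρ·p = 2.48·9.331123 = 23.1412 m, q = 0.828080·180/π = 47.4455°, L = 31.3132 m.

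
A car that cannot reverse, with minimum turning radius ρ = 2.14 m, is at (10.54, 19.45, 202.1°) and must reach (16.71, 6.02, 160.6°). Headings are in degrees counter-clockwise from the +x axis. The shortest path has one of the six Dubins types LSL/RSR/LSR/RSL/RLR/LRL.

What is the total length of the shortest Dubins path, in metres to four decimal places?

21.1158 m

Let ψ = atan2(Δy, Δx) = atan2(-13.43, 6.17) = -65.3250° be the start→goal bearing.
Normalize: d = |goal − start| / ρ = 14.779506/2.14 = 6.906311, α = (θ_start − ψ) mod 360° = 267.4250° = 4.667447 rad, β = (θ_goal − ψ) mod 360° = 225.9250° = 3.943136 rad.
Common terms: sin α = -0.998990, cos α = -0.044926, sin β = -0.718430, cos β = -0.695599, cos(α−β) = 0.748956, d² = 47.697135. Work in radians in the unit-radius frame; every candidate has L = ρ·(t + p + q).
LSL: p² = 2 + d² − 2cos(α−β) + 2d(sin α − sin β) = 44.323955; p = √p² = 6.657624; φ = atan2(cos β − cos α, d + sin α − sin β) = -0.097890 rad; t = (φ − α) mod 2π = 1.517848 rad, q = (β − φ) mod 2π = 4.041026 rad → L = 2.14·(1.517848 + 6.657624 + 4.041026) = 2.14·12.216498 = 26.143305 m
RSR: p² = 2 + d² − 2cos(α−β) + 2d(sin β − sin α) = 52.074492; p = √p² = 7.216266; φ = atan2(cos α − cos β, d − sin α + sin β) = 0.090290 rad; t = (α − φ) mod 2π = 4.577157 rad, q = (φ − β) mod 2π = 2.430340 rad → L = 2.14·(4.577157 + 7.216266 + 2.430340) = 2.14·14.223763 = 30.438852 m
LSR: p² = d² − 2 + 2cos(α−β) + 2d(sin α + sin β) = 23.472963; p = √p² = 4.844890; φ = atan2(−cos α − cos β, d + sin α + sin β) − atan2(−2, p) = 0.533253 rad; t = (φ − α) mod 2π = 2.148991 rad, q = (φ − β) mod 2π = 2.873303 rad → L = 2.14·(2.148991 + 4.844890 + 2.873303) = 2.14·9.867185 = 21.115775 m
RSL: p² = d² − 2 + 2cos(α−β) − 2d(sin α + sin β) = 70.917130; p = √p² = 8.421231; φ = atan2(cos α + cos β, d − sin α − sin β) − atan2(2, p) = -0.318836 rad; t = (α − φ) mod 2π = 4.986283 rad, q = (β − φ) mod 2π = 4.261971 rad → L = 2.14·(4.986283 + 8.421231 + 4.261971) = 2.14·17.669485 = 37.812698 m
RLR: c = (6 − d² + 2cos(α−β) + 2d(sin α − sin β))/8 = -5.509312, |c| > 1 → infeasible
LRL: c = (6 − d² + 2cos(α−β) − 2d(sin α − sin β))/8 = -4.540494, |c| > 1 → infeasible
Shortest: LSR with L = 21.115775 m ≈ 21.1158 m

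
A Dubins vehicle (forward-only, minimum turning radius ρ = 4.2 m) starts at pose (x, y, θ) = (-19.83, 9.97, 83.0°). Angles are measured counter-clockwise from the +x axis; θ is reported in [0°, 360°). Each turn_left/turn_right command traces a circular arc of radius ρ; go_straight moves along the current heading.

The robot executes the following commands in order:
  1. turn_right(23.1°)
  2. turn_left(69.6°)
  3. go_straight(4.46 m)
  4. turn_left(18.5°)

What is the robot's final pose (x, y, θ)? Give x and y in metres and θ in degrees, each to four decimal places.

(-23.5398, 20.6741, 148.0000°)

set_pose: (x, y, θ) = (-19.8300, 9.9700, 83.0000°), ρ = 4.2
turn_right(23.1°): centre at ρ to the right, rotate −23.1° → (-19.2949, 11.5645, 59.9000°)
turn_left(69.6°): centre at ρ to the left, rotate +69.6° → (-19.6878, 16.3424, 129.5000°)
go_straight(4.46): x += 4.46·cos θ, y += 4.46·sin θ → (-22.5247, 19.7838, 129.5000°)
turn_left(18.5°): centre at ρ to the left, rotate +18.5° → (-23.5398, 20.6741, 148.0000°)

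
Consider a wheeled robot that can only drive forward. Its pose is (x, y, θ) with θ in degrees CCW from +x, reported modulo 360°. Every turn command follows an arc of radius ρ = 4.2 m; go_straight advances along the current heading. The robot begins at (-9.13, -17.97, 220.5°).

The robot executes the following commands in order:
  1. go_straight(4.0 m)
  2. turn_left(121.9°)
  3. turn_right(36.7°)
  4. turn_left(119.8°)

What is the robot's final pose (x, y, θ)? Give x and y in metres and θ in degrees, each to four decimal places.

set_pose: (x, y, θ) = (-9.1300, -17.9700, 220.5000°), ρ = 4.2
go_straight(4.0): x += 4.0·cos θ, y += 4.0·sin θ → (-12.1716, -20.5678, 220.5000°)
turn_left(121.9°): centre at ρ to the left, rotate +121.9° → (-10.7139, -27.7649, 342.4000°)
turn_right(36.7°): centre at ρ to the right, rotate −36.7° → (-8.5731, -29.3174, 305.7000°)
turn_left(119.8°): centre at ρ to the left, rotate +119.8° → (-1.3405, -28.6083, 425.5000° ≡ 65.5000°)

(-1.3405, -28.6083, 65.5000°)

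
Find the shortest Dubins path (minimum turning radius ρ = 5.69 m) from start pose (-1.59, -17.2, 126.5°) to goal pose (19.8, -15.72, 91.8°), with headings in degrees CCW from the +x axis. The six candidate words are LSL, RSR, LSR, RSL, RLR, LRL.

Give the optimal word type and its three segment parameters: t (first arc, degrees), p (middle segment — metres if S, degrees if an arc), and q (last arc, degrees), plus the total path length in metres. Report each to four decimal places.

Let ψ = atan2(Δy, Δx) = atan2(1.48, 21.39) = 3.9581° be the start→goal bearing.
Normalize: d = |goal − start| / ρ = 21.441140/5.69 = 3.768214, α = (θ_start − ψ) mod 360° = 122.5419° = 2.138760 rad, β = (θ_goal − ψ) mod 360° = 87.8419° = 1.533131 rad.
Common terms: sin α = 0.842998, cos α = -0.537917, sin β = 0.999291, cos β = 0.037656, cos(α−β) = 0.822144, d² = 14.199440. Work in radians in the unit-radius frame; every candidate has L = ρ·(t + p + q).
LSL: p² = 2 + d² − 2cos(α−β) + 2d(sin α − sin β) = 13.377262; p = √p² = 3.657494; φ = atan2(cos β − cos α, d + sin α − sin β) = 0.158025 rad; t = (φ − α) mod 2π = 4.302450 rad, q = (β − φ) mod 2π = 1.375106 rad → L = 5.69·(4.302450 + 3.657494 + 1.375106) = 5.69·9.335050 = 53.116435 m
RSR: p² = 2 + d² − 2cos(α−β) + 2d(sin β − sin α) = 15.733042; p = √p² = 3.966490; φ = atan2(cos α − cos β, d − sin α + sin β) = -0.145623 rad; t = (α − φ) mod 2π = 2.284383 rad, q = (φ − β) mod 2π = 4.604431 rad → L = 5.69·(2.284383 + 3.966490 + 4.604431) = 5.69·10.855304 = 61.766683 m
LSR: p² = d² − 2 + 2cos(α−β) + 2d(sin α + sin β) = 27.728006; p = √p² = 5.265739; φ = atan2(−cos α − cos β, d + sin α + sin β) − atan2(−2, p) = 0.451914 rad; t = (φ − α) mod 2π = 4.596339 rad, q = (φ − β) mod 2π = 5.201968 rad → L = 5.69·(4.596339 + 5.265739 + 5.201968) = 5.69·15.064046 = 85.714422 m
RSL: p² = d² − 2 + 2cos(α−β) − 2d(sin α + sin β) = -0.040549 < 0 → infeasible
RLR: c = (6 − d² + 2cos(α−β) + 2d(sin α − sin β))/8 = -0.966630; p = 2π − arccos c = 3.400656 rad; φ = atan2(cos α − cos β, d − sin α + sin β) = -0.145623 rad; t = (α − φ + p/2) mod 2π = 3.984712 rad, q = (α − β − t + p) mod 2π = 0.021574 rad → L = 5.69·(3.984712 + 3.400656 + 0.021574) = 5.69·7.406942 = 42.145498 m
LRL: c = (6 − d² + 2cos(α−β) − 2d(sin α − sin β))/8 = -0.672158; p = 2π − arccos c = 3.975270 rad; φ = atan2(cos β − cos α, d + sin α − sin β) = 0.158025 rad; t = (φ − α + p/2) mod 2π = 0.006900 rad, q = (β − α − t + p) mod 2π = 3.362741 rad → L = 5.69·(0.006900 + 3.975270 + 3.362741) = 5.69·7.344910 = 41.792539 m
Shortest: LRL with L = 41.792539 m ≈ 41.7925 m
Convert LRL to answer units (arcs ×180/π): t = 0.006900·180/π = 0.3953°, p = 3.975270·180/π = 227.7662°, q = 3.362741·180/π = 192.6709°, L = 41.7925 m.

LRL: t = 0.3953°, p = 227.7662°, q = 192.6709°, L = 41.7925 m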